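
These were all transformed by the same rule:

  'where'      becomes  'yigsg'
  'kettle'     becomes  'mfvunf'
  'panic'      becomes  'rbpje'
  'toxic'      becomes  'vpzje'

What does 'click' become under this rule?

emkdm

A repeating key of period 2 is used — shifts +2, +1 over and over.
On click: c+2=e, l+1=m, i+2=k, c+1=d, k+2=m.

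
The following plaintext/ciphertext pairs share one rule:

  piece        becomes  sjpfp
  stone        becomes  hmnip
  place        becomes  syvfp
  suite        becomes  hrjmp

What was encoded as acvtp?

p(15)→s(18) and i(8)→j(9) fit y≡5x+21 (mod 26); the inverse of 5 mod 26 is 21. This is an affine cipher: with a=0,…,z=25, each position x becomes (5x+21) mod 26.
Undoing it on acvtp: a(0)→21·(0−21)≡1=b; c(2)→21·(2−21)≡17=r; v(21)→21·(21−21)≡0=a; t(19)→21·(19−21)≡10=k; p(15)→21·(15−21)≡4=e (all mod 26).

brake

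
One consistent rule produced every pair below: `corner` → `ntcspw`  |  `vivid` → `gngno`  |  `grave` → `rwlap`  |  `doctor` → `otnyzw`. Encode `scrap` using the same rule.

Shifts by position in corner: pos 0: c→n (+11), pos 1: o→t (+5), pos 2: r→c (+11), pos 3: n→s (+5) — repeating every 2. It's a Vigenère-style cipher with numeric key [11,5]: position i shifts by key[i mod 2].
For scrap: s+11=d, c+5=h, r+11=c, a+5=f, p+11=a.

dhcfa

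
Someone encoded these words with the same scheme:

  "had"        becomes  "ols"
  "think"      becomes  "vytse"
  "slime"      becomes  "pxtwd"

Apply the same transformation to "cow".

The output letters match the input read backwards, each shifted +11: had reversed is dah. Read the word backwards and shift each letter +11.
On cow: reverse → woc; then shift: w+11=h, o+11=z, c+11=n.

hzn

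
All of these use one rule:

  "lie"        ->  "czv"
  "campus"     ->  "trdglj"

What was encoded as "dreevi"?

manner

Compare letters: l→c is +17, i→z is +17, e→v is +17 — a constant shift. It's a constant shift of +17 (ROT17).
Undoing it on dreevi: d−17=m, r−17=a, e−17=n, e−17=n, v−17=e, i−17=r.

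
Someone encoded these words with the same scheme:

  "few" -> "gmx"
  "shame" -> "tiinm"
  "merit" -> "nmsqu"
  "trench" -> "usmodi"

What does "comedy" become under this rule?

dwnmez

The shift depends on letter class: consonant f→g is +1, but vowel e→m is +8. Two shifts are in play — +8 for a/e/i/o/u, +1 for every other letter.
Applying it to comedy: c(cons)+1=d, o(vowel)+8=w, m(cons)+1=n, e(vowel)+8=m, d(cons)+1=e, y(cons)+1=z.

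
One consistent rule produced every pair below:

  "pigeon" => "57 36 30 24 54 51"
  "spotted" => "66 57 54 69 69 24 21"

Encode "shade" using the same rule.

p(#16)→57 and i(#9)→36: differences scale by 3, so n = 3·pos + 9. Each letter becomes 3×(its alphabet position, a=1..z=26) + 9.
For shade: s=19→66, h=8→33, a=1→12, d=4→21, e=5→24.

66 33 12 21 24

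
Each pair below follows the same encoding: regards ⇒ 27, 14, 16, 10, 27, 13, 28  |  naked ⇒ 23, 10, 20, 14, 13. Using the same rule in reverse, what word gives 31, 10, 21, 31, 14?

valve

r is letter #18 and maps to 27: an offset of 9. Each letter is replaced by its alphabet position (a=1..z=26) + 9.
Reversing it on 31, 10, 21, 31, 14: 31→(31−9)÷1=22=v, 10→(10−9)÷1=1=a, 21→(21−9)÷1=12=l, 31→(31−9)÷1=22=v, 14→(14−9)÷1=5=e.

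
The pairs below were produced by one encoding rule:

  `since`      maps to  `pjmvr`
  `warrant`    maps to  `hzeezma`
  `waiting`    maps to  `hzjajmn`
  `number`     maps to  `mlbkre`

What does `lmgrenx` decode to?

This is an affine cipher: with a=0,…,z=25, each position x becomes (11x+25) mod 26.
Undoing it on lmgrenx: l(11)→19·(11−25)≡20=u; m(12)→19·(12−25)≡13=n; g(6)→19·(6−25)≡3=d; r(17)→19·(17−25)≡4=e; e(4)→19·(4−25)≡17=r; n(13)→19·(13−25)≡6=g; x(23)→19·(23−25)≡14=o (all mod 26).

undergo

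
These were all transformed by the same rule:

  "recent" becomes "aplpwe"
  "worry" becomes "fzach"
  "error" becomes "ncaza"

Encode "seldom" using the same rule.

bpuoxx

Shifts by position in recent: pos 0: r→a (+9), pos 1: e→p (+11), pos 2: c→l (+9), pos 3: e→p (+11) — repeating every 2. A repeating key of period 2 is used — shifts +9, +11 over and over.
For seldom: s+9=b, e+11=p, l+9=u, d+11=o, o+9=x, m+11=x.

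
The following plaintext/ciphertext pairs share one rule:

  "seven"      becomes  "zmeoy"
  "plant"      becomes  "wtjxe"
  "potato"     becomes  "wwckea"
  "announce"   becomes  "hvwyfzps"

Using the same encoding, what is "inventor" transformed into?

Each letter shifts forward by (position + 7), i.e. 7, 8, 9, … — the shift grows by one for each successive letter.
Applying it to inventor: i+7=p, n+8=v, v+9=e, e+10=o, n+11=y, t+12=f, o+13=b, r+14=f.

pveoyfbf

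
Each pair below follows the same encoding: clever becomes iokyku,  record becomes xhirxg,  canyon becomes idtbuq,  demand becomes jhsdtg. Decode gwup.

A repeating key of period 2 is used — shifts +6, +3 over and over.
Reversing it on gwup: g−6=a, w−3=t, u−6=o, p−3=m.

atom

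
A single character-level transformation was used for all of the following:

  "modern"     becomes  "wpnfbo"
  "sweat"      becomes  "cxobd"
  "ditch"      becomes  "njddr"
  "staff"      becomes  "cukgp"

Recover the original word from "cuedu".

Shifts by position in modern: pos 0: m→w (+10), pos 1: o→p (+1), pos 2: d→n (+10), pos 3: e→f (+1) — repeating every 2. The shifts repeat in a cycle of length 2: positions 0,1,… shift by +10, +1, then the pattern repeats.
Undoing it on cuedu: c−10=s, u−1=t, e−10=u, d−1=c, u−10=k.

stuck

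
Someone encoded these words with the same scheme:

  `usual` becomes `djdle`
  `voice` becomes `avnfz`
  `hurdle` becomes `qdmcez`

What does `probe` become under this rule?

Each letter's alphabet position (a=0..z=25) is mapped through 23·x+11 mod 26 — an affine cipher.
On probe: p(15)→23·15+11≡18=s; r(17)→23·17+11≡12=m; o(14)→23·14+11≡21=v; b(1)→23·1+11≡8=i; e(4)→23·4+11≡25=z (all mod 26).

smviz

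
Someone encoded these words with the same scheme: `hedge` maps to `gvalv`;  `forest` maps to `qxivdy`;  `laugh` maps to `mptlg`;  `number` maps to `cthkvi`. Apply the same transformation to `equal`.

h(7)→g(6) and e(4)→v(21) fit y≡21x+15 (mod 26); the inverse of 21 mod 26 is 5. Each letter's alphabet position (a=0..z=25) is mapped through 21·x+15 mod 26 — an affine cipher.
On equal: e(4)→21·4+15≡21=v; q(16)→21·16+15≡13=n; u(20)→21·20+15≡19=t; a(0)→21·0+15≡15=p; l(11)→21·11+15≡12=m (all mod 26).

vntpm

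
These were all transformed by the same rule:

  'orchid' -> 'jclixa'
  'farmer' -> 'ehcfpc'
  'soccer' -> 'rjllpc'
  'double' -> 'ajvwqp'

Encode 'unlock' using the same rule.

vuqjlb

o(14)→j(9) and r(17)→c(2) fit y≡15x+7 (mod 26); the inverse of 15 mod 26 is 7. Treating letters as 0–25, the rule is x ↦ 15x + 7 (mod 26).
For unlock: u(20)→15·20+7≡21=v; n(13)→15·13+7≡20=u; l(11)→15·11+7≡16=q; o(14)→15·14+7≡9=j; c(2)→15·2+7≡11=l; k(10)→15·10+7≡1=b (all mod 26).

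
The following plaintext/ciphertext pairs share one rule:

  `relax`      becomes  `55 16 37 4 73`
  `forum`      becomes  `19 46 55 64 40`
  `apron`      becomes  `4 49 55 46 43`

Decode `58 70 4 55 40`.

swarm

With a=1..z=26, the number is 3·pos + 1.
Reversing it on 58 70 4 55 40: 58→(58−1)÷3=19=s, 70→(70−1)÷3=23=w, 4→(4−1)÷3=1=a, 55→(55−1)÷3=18=r, 40→(40−1)÷3=13=m.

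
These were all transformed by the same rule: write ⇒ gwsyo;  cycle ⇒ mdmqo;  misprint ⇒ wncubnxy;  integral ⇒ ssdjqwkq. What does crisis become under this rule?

Shifts by position in write: pos 0: w→g (+10), pos 1: r→w (+5), pos 2: i→s (+10), pos 3: t→y (+5) — repeating every 2. It's a Vigenère-style cipher with numeric key [10,5]: position i shifts by key[i mod 2].
For crisis: c+10=m, r+5=w, i+10=s, s+5=x, i+10=s, s+5=x.

mwsxsx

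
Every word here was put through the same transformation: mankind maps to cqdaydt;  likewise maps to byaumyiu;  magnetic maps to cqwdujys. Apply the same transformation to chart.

sxqhj

Compare letters: m→c is +16, a→q is +16, n→d is +16 — a constant shift. This is a Caesar cipher with shift 16.
For chart: c+16=s, h+16=x, a+16=q, r+16=h, t+16=j.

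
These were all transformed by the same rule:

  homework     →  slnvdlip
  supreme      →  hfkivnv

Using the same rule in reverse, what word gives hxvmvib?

scenery

Each pair mirrors across the alphabet (h↔s, o↔l, m↔n): positions sum to 25. Each letter is replaced by its mirror in the alphabet: a↔z, b↔y, c↔x, and so on (the Atbash cipher).
Reversing it on hxvmvib: h↔s, x↔c, v↔e, m↔n, v↔e, i↔r, b↔y.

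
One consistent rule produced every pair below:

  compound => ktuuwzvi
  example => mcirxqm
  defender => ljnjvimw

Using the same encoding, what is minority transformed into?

unvtznbd

Shifts by position in compound: pos 0: c→k (+8), pos 1: o→t (+5), pos 2: m→u (+8), pos 3: p→u (+5) — repeating every 2. It's a Vigenère-style cipher with numeric key [8,5]: position i shifts by key[i mod 2].
On minority: m+8=u, i+5=n, n+8=v, o+5=t, r+8=z, i+5=n, t+8=b, y+5=d.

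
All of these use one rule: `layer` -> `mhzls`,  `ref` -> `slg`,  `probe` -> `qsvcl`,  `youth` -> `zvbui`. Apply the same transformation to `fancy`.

The shift depends on letter class: consonant l→m is +1, but vowel a→h is +7. The rule splits by letter class: vowels +7, consonants +1.
On fancy: f(cons)+1=g, a(vowel)+7=h, n(cons)+1=o, c(cons)+1=d, y(cons)+1=z.

ghodz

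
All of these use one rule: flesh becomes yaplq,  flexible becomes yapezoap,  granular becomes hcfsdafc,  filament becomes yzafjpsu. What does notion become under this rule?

sbuzbs

This is an affine cipher: with a=0,…,z=25, each position x becomes (9x+5) mod 26.
On notion: n(13)→9·13+5≡18=s; o(14)→9·14+5≡1=b; t(19)→9·19+5≡20=u; i(8)→9·8+5≡25=z; o(14)→9·14+5≡1=b; n(13)→9·13+5≡18=s (all mod 26).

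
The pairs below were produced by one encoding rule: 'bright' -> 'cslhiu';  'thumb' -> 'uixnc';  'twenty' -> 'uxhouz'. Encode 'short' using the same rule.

tirsu

The shift depends on letter class: consonant b→c is +1, but vowel i→l is +3. Vowels shift forward by 3 and consonants shift forward by 1.
For short: s(cons)+1=t, h(cons)+1=i, o(vowel)+3=r, r(cons)+1=s, t(cons)+1=u.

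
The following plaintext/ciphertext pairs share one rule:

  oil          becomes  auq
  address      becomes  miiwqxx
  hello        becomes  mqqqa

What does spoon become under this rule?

The shift depends on letter class: consonant l→q is +5, but vowel o→a is +12. The rule splits by letter class: vowels +12, consonants +5.
For spoon: s(cons)+5=x, p(cons)+5=u, o(vowel)+12=a, o(vowel)+12=a, n(cons)+5=s.

xuaas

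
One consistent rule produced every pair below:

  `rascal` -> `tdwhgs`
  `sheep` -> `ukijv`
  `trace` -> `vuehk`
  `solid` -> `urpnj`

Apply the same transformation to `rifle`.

The shift increases by 1 at each position, starting from +2: 2, 3, 4, ….
For rifle: r+2=t, i+3=l, f+4=j, l+5=q, e+6=k.

tljqk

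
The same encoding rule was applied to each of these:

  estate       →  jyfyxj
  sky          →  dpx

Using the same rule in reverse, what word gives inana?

The output letters match the input read backwards, each shifted +5: estate reversed is etatse. Read the word backwards and shift each letter +5.
Reversing it on inana: shift back: i−5=d, n−5=i, a−5=v, n−5=i, a−5=v → diviv; then reverse → vivid.

vivid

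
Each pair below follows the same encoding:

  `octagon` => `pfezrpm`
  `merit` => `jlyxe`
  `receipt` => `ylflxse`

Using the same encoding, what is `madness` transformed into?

o(14)→p(15) and c(2)→f(5) fit y≡3x+25 (mod 26); the inverse of 3 mod 26 is 9. Treating letters as 0–25, the rule is x ↦ 3x + 25 (mod 26).
Applying it to madness: m(12)→3·12+25≡9=j; a(0)→3·0+25≡25=z; d(3)→3·3+25≡8=i; n(13)→3·13+25≡12=m; e(4)→3·4+25≡11=l; s(18)→3·18+25≡1=b; s(18)→3·18+25≡1=b (all mod 26).

jzimlbb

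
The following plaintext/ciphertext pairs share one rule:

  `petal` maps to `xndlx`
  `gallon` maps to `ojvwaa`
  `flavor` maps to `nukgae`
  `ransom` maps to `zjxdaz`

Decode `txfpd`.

lover

In petal: p→x is +8, e→n is +9, t→d is +10, a→l is +11 — the shift increases by 1 each position. Each letter shifts forward by (position + 8), i.e. 8, 9, 10, … — the shift grows by one for each successive letter.
Decoding txfpd: t−8=l, x−9=o, f−10=v, p−11=e, d−12=r.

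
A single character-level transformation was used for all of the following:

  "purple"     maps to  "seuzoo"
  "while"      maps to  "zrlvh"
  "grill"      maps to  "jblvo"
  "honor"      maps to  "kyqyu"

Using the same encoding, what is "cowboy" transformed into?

fyzlri

The shifts repeat in a cycle of length 2: positions 0,1,… shift by +3, +10, then the pattern repeats.
Applying it to cowboy: c+3=f, o+10=y, w+3=z, b+10=l, o+3=r, y+10=i.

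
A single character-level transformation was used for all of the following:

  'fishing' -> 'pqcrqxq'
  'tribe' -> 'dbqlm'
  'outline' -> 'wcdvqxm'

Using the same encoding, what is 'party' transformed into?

zibdi

The shift depends on letter class: consonant f→p is +10, but vowel i→q is +8. Two shifts are in play — +8 for a/e/i/o/u, +10 for every other letter.
On party: p(cons)+10=z, a(vowel)+8=i, r(cons)+10=b, t(cons)+10=d, y(cons)+10=i.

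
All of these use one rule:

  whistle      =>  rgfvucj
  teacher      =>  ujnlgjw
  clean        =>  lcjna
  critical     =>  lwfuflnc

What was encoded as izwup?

w(22)→r(17) and h(7)→g(6) fit y≡25x+13 (mod 26); the inverse of 25 mod 26 is 25. Each letter's alphabet position (a=0..z=25) is mapped through 25·x+13 mod 26 — an affine cipher.
Reversing it on izwup: i(8)→25·(8−13)≡5=f; z(25)→25·(25−13)≡14=o; w(22)→25·(22−13)≡17=r; u(20)→25·(20−13)≡19=t; p(15)→25·(15−13)≡24=y (all mod 26).

forty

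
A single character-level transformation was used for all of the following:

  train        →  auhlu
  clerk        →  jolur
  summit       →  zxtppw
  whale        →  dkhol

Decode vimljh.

office

Shifts by position in train: pos 0: t→a (+7), pos 1: r→u (+3), pos 2: a→h (+7), pos 3: i→l (+3) — repeating every 2. A repeating key of period 2 is used — shifts +7, +3 over and over.
Reversing it on vimljh: v−7=o, i−3=f, m−7=f, l−3=i, j−7=c, h−3=e.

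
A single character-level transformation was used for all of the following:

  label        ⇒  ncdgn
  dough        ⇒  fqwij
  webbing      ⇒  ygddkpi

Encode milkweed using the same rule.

Compare letters: l→n is +2, a→c is +2, b→d is +2 — a constant shift. Every letter moves 2 places later in the alphabet, wrapping around z→a.
On milkweed: m+2=o, i+2=k, l+2=n, k+2=m, w+2=y, e+2=g, e+2=g, d+2=f.

oknmyggf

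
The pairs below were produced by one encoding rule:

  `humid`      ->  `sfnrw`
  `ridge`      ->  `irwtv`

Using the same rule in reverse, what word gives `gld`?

Each pair mirrors across the alphabet (h↔s, u↔f, m↔n): positions sum to 25. This is the alphabet-reversal cipher (Atbash): a becomes z, b becomes y, etc.
Decoding gld: g↔t, l↔o, d↔w.

tow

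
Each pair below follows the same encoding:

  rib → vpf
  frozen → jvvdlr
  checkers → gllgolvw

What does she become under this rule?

wll

The shift depends on letter class: consonant r→v is +4, but vowel i→p is +7. Vowels shift forward by 7 and consonants shift forward by 4.
On she: s(cons)+4=w, h(cons)+4=l, e(vowel)+7=l.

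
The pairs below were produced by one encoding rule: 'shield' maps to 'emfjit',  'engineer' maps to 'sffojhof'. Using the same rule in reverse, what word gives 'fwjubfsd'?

creative

The output letters match the input read backwards, each shifted +1: shield reversed is dleihs. The word is reversed, then every letter is shifted forward by 1.
Reversing it on fwjubfsd: shift back: f−1=e, w−1=v, j−1=i, u−1=t, b−1=a, f−1=e, s−1=r, d−1=c → evitaerc; then reverse → creative.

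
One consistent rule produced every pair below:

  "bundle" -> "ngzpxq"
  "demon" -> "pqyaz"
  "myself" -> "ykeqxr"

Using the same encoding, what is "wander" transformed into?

Each letter is shifted forward by 12 in the alphabet (a Caesar shift of +12).
On wander: w+12=i, a+12=m, n+12=z, d+12=p, e+12=q, r+12=d.

imzpqd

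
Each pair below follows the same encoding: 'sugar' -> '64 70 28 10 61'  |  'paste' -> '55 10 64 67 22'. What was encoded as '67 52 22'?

s(#19)→64 and u(#21)→70: differences scale by 3, so n = 3·pos + 7. Each letter becomes 3×(its alphabet position, a=1..z=26) + 7.
Undoing it on 67 52 22: 67→(67−7)÷3=20=t, 52→(52−7)÷3=15=o, 22→(22−7)÷3=5=e.

toe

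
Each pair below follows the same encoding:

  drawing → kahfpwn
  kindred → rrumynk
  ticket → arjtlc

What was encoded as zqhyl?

shape

It's a Vigenère-style cipher with numeric key [7,9]: position i shifts by key[i mod 2].
Reversing it on zqhyl: z−7=s, q−9=h, h−7=a, y−9=p, l−7=e.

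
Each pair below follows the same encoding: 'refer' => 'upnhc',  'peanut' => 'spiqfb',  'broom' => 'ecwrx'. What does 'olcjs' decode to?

Shifts by position in refer: pos 0: r→u (+3), pos 1: e→p (+11), pos 2: f→n (+8), pos 3: e→h (+3), pos 4: r→c (+11) — repeating every 3. A repeating key of period 3 is used — shifts +3, +11, +8 over and over.
Decoding olcjs: o−3=l, l−11=a, c−8=u, j−3=g, s−11=h.

laugh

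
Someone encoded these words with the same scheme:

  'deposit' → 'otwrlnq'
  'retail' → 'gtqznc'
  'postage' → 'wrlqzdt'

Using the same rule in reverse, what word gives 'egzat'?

brave

d(3)→o(14) and e(4)→t(19) fit y≡5x+25 (mod 26); the inverse of 5 mod 26 is 21. Each letter's alphabet position (a=0..z=25) is mapped through 5·x+25 mod 26 — an affine cipher.
Decoding egzat: e(4)→21·(4−25)≡1=b; g(6)→21·(6−25)≡17=r; z(25)→21·(25−25)≡0=a; a(0)→21·(0−25)≡21=v; t(19)→21·(19−25)≡4=e (all mod 26).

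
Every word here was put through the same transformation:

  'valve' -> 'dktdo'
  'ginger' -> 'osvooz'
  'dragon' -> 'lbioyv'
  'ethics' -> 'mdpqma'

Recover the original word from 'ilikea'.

A repeating key of period 3 is used — shifts +8, +10, +8 over and over.
Reversing it on ilikea: i−8=a, l−10=b, i−8=a, k−8=c, e−10=u, a−8=s.

abacus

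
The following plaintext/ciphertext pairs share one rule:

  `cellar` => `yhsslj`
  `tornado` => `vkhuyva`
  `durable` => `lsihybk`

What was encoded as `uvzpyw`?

The word is reversed, then every letter is shifted forward by 7.
Reversing it on uvzpyw: shift back: u−7=n, v−7=o, z−7=s, p−7=i, y−7=r, w−7=p → nosirp; then reverse → prison.

prison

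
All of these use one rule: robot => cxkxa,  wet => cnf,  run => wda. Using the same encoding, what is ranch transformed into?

The output letters match the input read backwards, each shifted +9: robot reversed is tobor. The word is reversed, then every letter is shifted forward by 9.
Applying it to ranch: reverse → hcnar; then shift: h+9=q, c+9=l, n+9=w, a+9=j, r+9=a.

qlwja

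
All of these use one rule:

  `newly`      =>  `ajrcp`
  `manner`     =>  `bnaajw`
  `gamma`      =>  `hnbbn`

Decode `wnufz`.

n(13)→a(0) and e(4)→j(9) fit y≡25x+13 (mod 26); the inverse of 25 mod 26 is 25. Treating letters as 0–25, the rule is x ↦ 25x + 13 (mod 26).
Decoding wnufz: w(22)→25·(22−13)≡17=r; n(13)→25·(13−13)≡0=a; u(20)→25·(20−13)≡19=t; f(5)→25·(5−13)≡8=i; z(25)→25·(25−13)≡14=o (all mod 26).

ratio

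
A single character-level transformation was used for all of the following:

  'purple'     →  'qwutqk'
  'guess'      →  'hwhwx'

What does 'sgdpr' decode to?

In purple: p→q is +1, u→w is +2, r→u is +3, p→t is +4 — the shift increases by 1 each position. The shift increases by 1 at each position, starting from +1: 1, 2, 3, ….
Decoding sgdpr: s−1=r, g−2=e, d−3=a, p−4=l, r−5=m.

realm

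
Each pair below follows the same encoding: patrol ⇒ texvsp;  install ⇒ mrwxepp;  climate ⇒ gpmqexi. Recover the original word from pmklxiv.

Every letter moves 4 places later in the alphabet, wrapping around z→a.
Decoding pmklxiv: p−4=l, m−4=i, k−4=g, l−4=h, x−4=t, i−4=e, v−4=r.

lighter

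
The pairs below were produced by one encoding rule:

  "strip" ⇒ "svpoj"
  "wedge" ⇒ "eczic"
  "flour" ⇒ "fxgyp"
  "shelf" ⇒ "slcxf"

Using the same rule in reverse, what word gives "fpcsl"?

s(18)→s(18) and t(19)→v(21) fit y≡3x+16 (mod 26); the inverse of 3 mod 26 is 9. This is an affine cipher: with a=0,…,z=25, each position x becomes (3x+16) mod 26.
Decoding fpcsl: f(5)→9·(5−16)≡5=f; p(15)→9·(15−16)≡17=r; c(2)→9·(2−16)≡4=e; s(18)→9·(18−16)≡18=s; l(11)→9·(11−16)≡7=h (all mod 26).

fresh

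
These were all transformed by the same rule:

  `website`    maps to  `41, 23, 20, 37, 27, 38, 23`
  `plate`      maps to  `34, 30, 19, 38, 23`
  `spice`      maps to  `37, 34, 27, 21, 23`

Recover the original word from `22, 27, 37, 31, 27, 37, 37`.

Each letter is replaced by its alphabet position (a=1..z=26) + 18.
Undoing it on 22, 27, 37, 31, 27, 37, 37: 22→(22−18)÷1=4=d, 27→(27−18)÷1=9=i, 37→(37−18)÷1=19=s, 31→(31−18)÷1=13=m, 27→(27−18)÷1=9=i, 37→(37−18)÷1=19=s, 37→(37−18)÷1=19=s.

dismiss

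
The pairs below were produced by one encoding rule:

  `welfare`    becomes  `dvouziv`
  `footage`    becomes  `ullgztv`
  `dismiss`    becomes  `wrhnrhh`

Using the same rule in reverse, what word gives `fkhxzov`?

upscale

Each pair mirrors across the alphabet (w↔d, e↔v, l↔o): positions sum to 25. Letters are reflected about the middle of the alphabet (position → 25−position): Atbash.
Undoing it on fkhxzov: f↔u, k↔p, h↔s, x↔c, z↔a, o↔l, v↔e.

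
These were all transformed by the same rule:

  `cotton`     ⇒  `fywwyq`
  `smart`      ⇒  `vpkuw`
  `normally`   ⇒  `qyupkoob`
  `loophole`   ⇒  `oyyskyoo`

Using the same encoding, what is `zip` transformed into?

css

The shift depends on letter class: consonant c→f is +3, but vowel o→y is +10. The rule splits by letter class: vowels +10, consonants +3.
Applying it to zip: z(cons)+3=c, i(vowel)+10=s, p(cons)+3=s.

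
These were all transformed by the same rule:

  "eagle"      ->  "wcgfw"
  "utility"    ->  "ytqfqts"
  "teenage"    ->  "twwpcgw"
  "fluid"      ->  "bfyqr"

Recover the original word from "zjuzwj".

e(4)→w(22) and a(0)→c(2) fit y≡5x+2 (mod 26); the inverse of 5 mod 26 is 21. Each letter's alphabet position (a=0..z=25) is mapped through 5·x+2 mod 26 — an affine cipher.
Reversing it on zjuzwj: z(25)→21·(25−2)≡15=p; j(9)→21·(9−2)≡17=r; u(20)→21·(20−2)≡14=o; z(25)→21·(25−2)≡15=p; w(22)→21·(22−2)≡4=e; j(9)→21·(9−2)≡17=r (all mod 26).

proper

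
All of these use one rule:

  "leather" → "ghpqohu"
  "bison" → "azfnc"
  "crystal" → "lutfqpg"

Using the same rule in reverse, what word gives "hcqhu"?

l(11)→g(6) and e(4)→h(7) fit y≡11x+15 (mod 26); the inverse of 11 mod 26 is 19. Each letter's alphabet position (a=0..z=25) is mapped through 11·x+15 mod 26 — an affine cipher.
Reversing it on hcqhu: h(7)→19·(7−15)≡4=e; c(2)→19·(2−15)≡13=n; q(16)→19·(16−15)≡19=t; h(7)→19·(7−15)≡4=e; u(20)→19·(20−15)≡17=r (all mod 26).

enter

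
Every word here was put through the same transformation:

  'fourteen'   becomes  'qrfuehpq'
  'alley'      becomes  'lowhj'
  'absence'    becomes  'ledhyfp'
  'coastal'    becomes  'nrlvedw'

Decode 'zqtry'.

onion

Shifts by position in fourteen: pos 0: f→q (+11), pos 1: o→r (+3), pos 2: u→f (+11), pos 3: r→u (+3) — repeating every 2. A repeating key of period 2 is used — shifts +11, +3 over and over.
Reversing it on zqtry: z−11=o, q−3=n, t−11=i, r−3=o, y−11=n.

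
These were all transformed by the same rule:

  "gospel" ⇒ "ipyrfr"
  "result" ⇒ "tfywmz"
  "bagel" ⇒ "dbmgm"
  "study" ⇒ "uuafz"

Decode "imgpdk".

glance

Shifts by position in gospel: pos 0: g→i (+2), pos 1: o→p (+1), pos 2: s→y (+6), pos 3: p→r (+2), pos 4: e→f (+1), pos 5: l→r (+6) — repeating every 3. It's a Vigenère-style cipher with numeric key [2,1,6]: position i shifts by key[i mod 3].
Decoding imgpdk: i−2=g, m−1=l, g−6=a, p−2=n, d−1=c, k−6=e.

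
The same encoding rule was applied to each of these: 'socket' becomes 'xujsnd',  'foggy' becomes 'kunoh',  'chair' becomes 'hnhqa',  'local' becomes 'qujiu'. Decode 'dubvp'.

young

In socket: s→x is +5, o→u is +6, c→j is +7, k→s is +8 — the shift increases by 1 each position. Each letter shifts forward by (position + 5), i.e. 5, 6, 7, … — the shift grows by one for each successive letter.
Reversing it on dubvp: d−5=y, u−6=o, b−7=u, v−8=n, p−9=g.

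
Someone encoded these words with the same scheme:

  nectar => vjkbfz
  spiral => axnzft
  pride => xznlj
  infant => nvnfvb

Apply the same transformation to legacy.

tjofkg

The shift depends on letter class: consonant n→v is +8, but vowel e→j is +5. The rule splits by letter class: vowels +5, consonants +8.
On legacy: l(cons)+8=t, e(vowel)+5=j, g(cons)+8=o, a(vowel)+5=f, c(cons)+8=k, y(cons)+8=g.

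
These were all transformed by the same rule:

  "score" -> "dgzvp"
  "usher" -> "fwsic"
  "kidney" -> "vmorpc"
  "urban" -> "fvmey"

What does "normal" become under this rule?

yscqlp

Shifts by position in score: pos 0: s→d (+11), pos 1: c→g (+4), pos 2: o→z (+11), pos 3: r→v (+4) — repeating every 2. A repeating key of period 2 is used — shifts +11, +4 over and over.
For normal: n+11=y, o+4=s, r+11=c, m+4=q, a+11=l, l+4=p.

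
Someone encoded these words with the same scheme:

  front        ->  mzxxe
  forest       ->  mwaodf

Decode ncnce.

The shift increases by 1 at each position, starting from +7: 7, 8, 9, ….
Undoing it on ncnce: n−7=g, c−8=u, n−9=e, c−10=s, e−11=t.

guest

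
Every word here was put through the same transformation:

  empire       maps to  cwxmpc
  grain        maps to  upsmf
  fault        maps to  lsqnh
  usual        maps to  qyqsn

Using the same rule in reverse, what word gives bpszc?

e(4)→c(2) and m(12)→w(22) fit y≡9x+18 (mod 26); the inverse of 9 mod 26 is 3. Each letter's alphabet position (a=0..z=25) is mapped through 9·x+18 mod 26 — an affine cipher.
Reversing it on bpszc: b(1)→3·(1−18)≡1=b; p(15)→3·(15−18)≡17=r; s(18)→3·(18−18)≡0=a; z(25)→3·(25−18)≡21=v; c(2)→3·(2−18)≡4=e (all mod 26).

brave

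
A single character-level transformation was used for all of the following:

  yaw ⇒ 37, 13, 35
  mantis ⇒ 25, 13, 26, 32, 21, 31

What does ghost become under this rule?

19, 20, 27, 31, 32

The number is (letter's place in the alphabet, a=1) + 12.
On ghost: g=7→19, h=8→20, o=15→27, s=19→31, t=20→32.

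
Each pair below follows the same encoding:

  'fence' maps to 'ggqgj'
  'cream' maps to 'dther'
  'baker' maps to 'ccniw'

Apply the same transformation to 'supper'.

In fence: f→g is +1, e→g is +2, n→q is +3, c→g is +4 — the shift increases by 1 each position. Each letter shifts forward by (position + 1), i.e. 1, 2, 3, … — the shift grows by one for each successive letter.
For supper: s+1=t, u+2=w, p+3=s, p+4=t, e+5=j, r+6=x.

twstjx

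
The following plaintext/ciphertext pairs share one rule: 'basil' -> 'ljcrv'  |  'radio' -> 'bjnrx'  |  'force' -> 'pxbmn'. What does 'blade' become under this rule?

lvjnn

The rule splits by letter class: vowels +9, consonants +10.
Applying it to blade: b(cons)+10=l, l(cons)+10=v, a(vowel)+9=j, d(cons)+10=n, e(vowel)+9=n.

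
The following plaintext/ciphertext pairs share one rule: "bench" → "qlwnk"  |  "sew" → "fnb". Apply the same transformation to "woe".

nxf

The output letters match the input read backwards, each shifted +9: bench reversed is hcneb. The word is reversed, then every letter is shifted forward by 9.
Applying it to woe: reverse → eow; then shift: e+9=n, o+9=x, w+9=f.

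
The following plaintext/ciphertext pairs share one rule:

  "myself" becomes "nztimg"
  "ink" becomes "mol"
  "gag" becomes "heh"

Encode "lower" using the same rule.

msxis

The shift depends on letter class: consonant m→n is +1, but vowel e→i is +4. The rule splits by letter class: vowels +4, consonants +1.
On lower: l(cons)+1=m, o(vowel)+4=s, w(cons)+1=x, e(vowel)+4=i, r(cons)+1=s.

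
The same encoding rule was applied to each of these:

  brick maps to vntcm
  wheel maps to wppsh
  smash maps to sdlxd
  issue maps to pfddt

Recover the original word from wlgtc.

rival

The output letters match the input read backwards, each shifted +11: brick reversed is kcirb. The word is reversed, then every letter is shifted forward by 11.
Decoding wlgtc: shift back: w−11=l, l−11=a, g−11=v, t−11=i, c−11=r → lavir; then reverse → rival.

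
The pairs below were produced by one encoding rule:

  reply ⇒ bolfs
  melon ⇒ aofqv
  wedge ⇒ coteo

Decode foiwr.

least

r(17)→b(1) and e(4)→o(14) fit y≡21x+8 (mod 26); the inverse of 21 mod 26 is 5. Treating letters as 0–25, the rule is x ↦ 21x + 8 (mod 26).
Reversing it on foiwr: f(5)→5·(5−8)≡11=l; o(14)→5·(14−8)≡4=e; i(8)→5·(8−8)≡0=a; w(22)→5·(22−8)≡18=s; r(17)→5·(17−8)≡19=t (all mod 26).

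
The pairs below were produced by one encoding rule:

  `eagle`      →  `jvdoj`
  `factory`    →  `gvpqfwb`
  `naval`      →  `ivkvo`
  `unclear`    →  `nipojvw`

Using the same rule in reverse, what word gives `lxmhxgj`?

e(4)→j(9) and a(0)→v(21) fit y≡23x+21 (mod 26); the inverse of 23 mod 26 is 17. This is an affine cipher: with a=0,…,z=25, each position x becomes (23x+21) mod 26.
Reversing it on lxmhxgj: l(11)→17·(11−21)≡12=m; x(23)→17·(23−21)≡8=i; m(12)→17·(12−21)≡3=d; h(7)→17·(7−21)≡22=w; x(23)→17·(23−21)≡8=i; g(6)→17·(6−21)≡5=f; j(9)→17·(9−21)≡4=e (all mod 26).

midwife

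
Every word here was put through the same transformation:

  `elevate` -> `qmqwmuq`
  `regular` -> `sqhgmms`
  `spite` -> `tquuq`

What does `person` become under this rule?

Vowels shift forward by 12 and consonants shift forward by 1.
Applying it to person: p(cons)+1=q, e(vowel)+12=q, r(cons)+1=s, s(cons)+1=t, o(vowel)+12=a, n(cons)+1=o.

qqstao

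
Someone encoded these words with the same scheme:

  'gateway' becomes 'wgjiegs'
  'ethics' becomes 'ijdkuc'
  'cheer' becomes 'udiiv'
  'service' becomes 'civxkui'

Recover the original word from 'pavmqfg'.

formula

g(6)→w(22) and a(0)→g(6) fit y≡7x+6 (mod 26); the inverse of 7 mod 26 is 15. Treating letters as 0–25, the rule is x ↦ 7x + 6 (mod 26).
Undoing it on pavmqfg: p(15)→15·(15−6)≡5=f; a(0)→15·(0−6)≡14=o; v(21)→15·(21−6)≡17=r; m(12)→15·(12−6)≡12=m; q(16)→15·(16−6)≡20=u; f(5)→15·(5−6)≡11=l; g(6)→15·(6−6)≡0=a (all mod 26).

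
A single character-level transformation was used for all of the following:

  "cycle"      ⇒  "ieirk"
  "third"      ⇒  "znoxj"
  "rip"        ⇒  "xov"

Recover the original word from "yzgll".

Every letter moves 6 places later in the alphabet, wrapping around z→a.
Reversing it on yzgll: y−6=s, z−6=t, g−6=a, l−6=f, l−6=f.

staff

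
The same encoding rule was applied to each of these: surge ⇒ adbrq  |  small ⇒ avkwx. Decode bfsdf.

Letter i (0-indexed) is shifted by i+8, so successive shifts are 8, 9, 10, ….
Reversing it on bfsdf: b−8=t, f−9=w, s−10=i, d−11=s, f−12=t.

twist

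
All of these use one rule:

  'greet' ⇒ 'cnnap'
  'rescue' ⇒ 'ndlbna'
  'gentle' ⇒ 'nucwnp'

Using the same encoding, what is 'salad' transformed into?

The output letters match the input read backwards, each shifted +9: greet reversed is teerg. Read the word backwards and shift each letter +9.
For salad: reverse → dalas; then shift: d+9=m, a+9=j, l+9=u, a+9=j, s+9=b.

mjujb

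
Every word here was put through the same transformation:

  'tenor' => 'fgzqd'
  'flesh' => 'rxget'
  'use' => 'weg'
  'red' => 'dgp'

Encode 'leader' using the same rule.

The shift depends on letter class: consonant t→f is +12, but vowel e→g is +2. The rule splits by letter class: vowels +2, consonants +12.
For leader: l(cons)+12=x, e(vowel)+2=g, a(vowel)+2=c, d(cons)+12=p, e(vowel)+2=g, r(cons)+12=d.

xgcpgd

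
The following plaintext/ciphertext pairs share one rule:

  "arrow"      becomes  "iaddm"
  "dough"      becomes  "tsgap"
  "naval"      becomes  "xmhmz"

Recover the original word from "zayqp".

The output letters match the input read backwards, each shifted +12: arrow reversed is worra. Two steps: reverse the string, then apply a Caesar shift of +12.
Undoing it on zayqp: shift back: z−12=n, a−12=o, y−12=m, q−12=e, p−12=d → nomed; then reverse → demon.

demon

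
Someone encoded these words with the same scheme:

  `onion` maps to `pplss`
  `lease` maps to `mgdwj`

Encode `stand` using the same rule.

In onion: o→p is +1, n→p is +2, i→l is +3, o→s is +4 — the shift increases by 1 each position. Letter i (0-indexed) is shifted by i+1, so successive shifts are 1, 2, 3, ….
Applying it to stand: s+1=t, t+2=v, a+3=d, n+4=r, d+5=i.

tvdri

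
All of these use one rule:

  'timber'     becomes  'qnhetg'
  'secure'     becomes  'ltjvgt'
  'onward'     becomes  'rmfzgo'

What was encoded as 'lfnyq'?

t(19)→q(16) and i(8)→n(13) fit y≡5x+25 (mod 26); the inverse of 5 mod 26 is 21. Each letter's alphabet position (a=0..z=25) is mapped through 5·x+25 mod 26 — an affine cipher.
Reversing it on lfnyq: l(11)→21·(11−25)≡18=s; f(5)→21·(5−25)≡22=w; n(13)→21·(13−25)≡8=i; y(24)→21·(24−25)≡5=f; q(16)→21·(16−25)≡19=t (all mod 26).

swift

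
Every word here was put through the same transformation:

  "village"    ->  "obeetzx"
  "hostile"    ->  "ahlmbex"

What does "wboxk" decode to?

Compare letters: v→o is +19, i→b is +19, l→e is +19 — a constant shift. Each letter is shifted forward by 19 in the alphabet (a Caesar shift of +19).
Undoing it on wboxk: w−19=d, b−19=i, o−19=v, x−19=e, k−19=r.

diver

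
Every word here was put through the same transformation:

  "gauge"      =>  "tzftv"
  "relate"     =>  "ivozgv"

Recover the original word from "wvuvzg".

defeat

Each pair mirrors across the alphabet (g↔t, a↔z, u↔f): positions sum to 25. Letters are reflected about the middle of the alphabet (position → 25−position): Atbash.
Reversing it on wvuvzg: w↔d, v↔e, u↔f, v↔e, z↔a, g↔t.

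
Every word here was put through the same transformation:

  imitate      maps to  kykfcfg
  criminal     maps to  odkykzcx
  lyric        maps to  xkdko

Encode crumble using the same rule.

Two shifts are in play — +2 for a/e/i/o/u, +12 for every other letter.
Applying it to crumble: c(cons)+12=o, r(cons)+12=d, u(vowel)+2=w, m(cons)+12=y, b(cons)+12=n, l(cons)+12=x, e(vowel)+2=g.

odwynxg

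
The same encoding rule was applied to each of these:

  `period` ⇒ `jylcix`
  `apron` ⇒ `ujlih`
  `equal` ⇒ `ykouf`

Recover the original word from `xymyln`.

Compare letters: p→j is +20, e→y is +20, r→l is +20 — a constant shift. Every letter moves 20 places later in the alphabet, wrapping around z→a.
Reversing it on xymyln: x−20=d, y−20=e, m−20=s, y−20=e, l−20=r, n−20=t.

desert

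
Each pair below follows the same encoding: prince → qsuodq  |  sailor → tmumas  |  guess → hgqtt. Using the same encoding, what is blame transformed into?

The shift depends on letter class: consonant p→q is +1, but vowel i→u is +12. The rule splits by letter class: vowels +12, consonants +1.
On blame: b(cons)+1=c, l(cons)+1=m, a(vowel)+12=m, m(cons)+1=n, e(vowel)+12=q.

cmmnq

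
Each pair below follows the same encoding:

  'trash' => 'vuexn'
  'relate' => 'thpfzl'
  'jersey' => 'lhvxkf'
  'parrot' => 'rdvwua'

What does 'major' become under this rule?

odntx

The shift increases by 1 at each position, starting from +2: 2, 3, 4, ….
Applying it to major: m+2=o, a+3=d, j+4=n, o+5=t, r+6=x.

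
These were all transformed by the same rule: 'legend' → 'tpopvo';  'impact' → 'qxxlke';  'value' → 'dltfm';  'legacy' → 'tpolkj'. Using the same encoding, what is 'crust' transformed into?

kccdb

A repeating key of period 2 is used — shifts +8, +11 over and over.
Applying it to crust: c+8=k, r+11=c, u+8=c, s+11=d, t+8=b.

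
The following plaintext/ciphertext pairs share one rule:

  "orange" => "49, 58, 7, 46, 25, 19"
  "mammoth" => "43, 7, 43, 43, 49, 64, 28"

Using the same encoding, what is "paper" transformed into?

o(#15)→49 and r(#18)→58: differences scale by 3, so n = 3·pos + 4. The formula is n = 3×(alphabet index, a=1) + 4.
For paper: p=16→52, a=1→7, p=16→52, e=5→19, r=18→58.

52, 7, 52, 19, 58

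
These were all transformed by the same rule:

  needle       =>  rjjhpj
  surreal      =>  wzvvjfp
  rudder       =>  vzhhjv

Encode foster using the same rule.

jtwxjv

The rule splits by letter class: vowels +5, consonants +4.
On foster: f(cons)+4=j, o(vowel)+5=t, s(cons)+4=w, t(cons)+4=x, e(vowel)+5=j, r(cons)+4=v.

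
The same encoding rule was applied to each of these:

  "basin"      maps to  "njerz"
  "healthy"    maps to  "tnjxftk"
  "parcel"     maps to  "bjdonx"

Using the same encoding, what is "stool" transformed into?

efxxx

The rule splits by letter class: vowels +9, consonants +12.
Applying it to stool: s(cons)+12=e, t(cons)+12=f, o(vowel)+9=x, o(vowel)+9=x, l(cons)+12=x.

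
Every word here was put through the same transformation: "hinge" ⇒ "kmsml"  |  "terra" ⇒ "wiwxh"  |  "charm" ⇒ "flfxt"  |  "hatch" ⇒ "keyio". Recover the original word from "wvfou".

In hinge: h→k is +3, i→m is +4, n→s is +5, g→m is +6 — the shift increases by 1 each position. The shift increases by 1 at each position, starting from +3: 3, 4, 5, ….
Decoding wvfou: w−3=t, v−4=r, f−5=a, o−6=i, u−7=n.

train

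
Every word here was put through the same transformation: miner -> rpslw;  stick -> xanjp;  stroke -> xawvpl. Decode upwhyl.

The shifts repeat in a cycle of length 2: positions 0,1,… shift by +5, +7, then the pattern repeats.
Decoding upwhyl: u−5=p, p−7=i, w−5=r, h−7=a, y−5=t, l−7=e.

pirate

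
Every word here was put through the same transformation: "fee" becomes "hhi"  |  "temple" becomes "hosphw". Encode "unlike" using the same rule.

The output letters match the input read backwards, each shifted +3: fee reversed is eef. Read the word backwards and shift each letter +3.
Applying it to unlike: reverse → ekilnu; then shift: e+3=h, k+3=n, i+3=l, l+3=o, n+3=q, u+3=x.

hnloqx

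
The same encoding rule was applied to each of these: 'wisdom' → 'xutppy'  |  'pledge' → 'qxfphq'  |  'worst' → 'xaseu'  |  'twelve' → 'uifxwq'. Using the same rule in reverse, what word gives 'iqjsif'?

A repeating key of period 2 is used — shifts +1, +12 over and over.
Decoding iqjsif: i−1=h, q−12=e, j−1=i, s−12=g, i−1=h, f−12=t.

height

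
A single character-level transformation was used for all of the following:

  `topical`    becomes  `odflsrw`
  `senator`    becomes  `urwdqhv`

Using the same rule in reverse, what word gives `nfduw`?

Read the word backwards and shift each letter +3.
Undoing it on nfduw: shift back: n−3=k, f−3=c, d−3=a, u−3=r, w−3=t → kcart; then reverse → track.

track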